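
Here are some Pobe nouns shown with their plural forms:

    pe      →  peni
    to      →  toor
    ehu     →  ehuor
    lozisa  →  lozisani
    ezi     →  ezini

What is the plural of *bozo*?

The suffix is conditioned by the last vowel: -or when the last vowel of the stem is a rounded vowel (*to*, *ehu*); -ni when the last vowel of the stem is an unrounded vowel (*pe*, *lozisa*, *ezi*).
*bozo* — last vowel /o/ (a rounded vowel) → -or → *bozoor*.

bozoor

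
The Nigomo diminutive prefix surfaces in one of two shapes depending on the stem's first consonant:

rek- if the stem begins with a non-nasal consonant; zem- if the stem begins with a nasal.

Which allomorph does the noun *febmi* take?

rek-

*febmi*: first consonant = /f/, non-nasal → rek-.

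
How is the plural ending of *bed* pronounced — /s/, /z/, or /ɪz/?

The stem *bed* ends in a voiced non-sibilant sound.
The plural suffix surfaces as /ɪz/ after sibilants, /s/ after other voiceless consonants, and /z/ after other voiced sounds.
So the plural -s on *bed* is pronounced /z/.

/z/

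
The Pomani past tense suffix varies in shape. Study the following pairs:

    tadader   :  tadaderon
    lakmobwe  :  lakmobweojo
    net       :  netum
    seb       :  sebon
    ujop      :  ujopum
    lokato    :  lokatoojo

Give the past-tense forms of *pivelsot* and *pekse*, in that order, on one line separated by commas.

Looking at the final sound of each stem: -um when the stem ends in a voiceless consonant (*net*, *ujop*); -on when the stem ends in a voiced consonant (*tadader*, *seb*); -ojo when the stem ends in a vowel (*lakmobwe*, *lokato*).
Since the final sound of *pivelsot* is /t/ (a voiceless consonant), it takes -um, giving *pivelsotum*.
Since the final sound of *pekse* is /e/ (a vowel), it takes -ojo, giving *pekseojo*.

pivelsotum, pekseojo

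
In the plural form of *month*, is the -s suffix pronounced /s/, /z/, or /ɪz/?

The stem *month* ends in a voiceless non-sibilant consonant.
The plural suffix surfaces as /ɪz/ after sibilants, /s/ after other voiceless consonants, and /z/ after other voiced sounds.
So the plural -s on *month* is pronounced /s/.

/s/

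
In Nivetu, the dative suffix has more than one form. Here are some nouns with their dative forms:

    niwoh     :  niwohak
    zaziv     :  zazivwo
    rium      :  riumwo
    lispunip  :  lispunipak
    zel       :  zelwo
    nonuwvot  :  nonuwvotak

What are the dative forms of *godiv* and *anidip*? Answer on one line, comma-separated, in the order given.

godivwo, anidipak

Looking at the final consonant of each stem: -ak when the stem ends in a voiceless consonant (*niwoh*, *lispunip*, *nonuwvot*); -wo when the stem ends in a voiced consonant (*zaziv*, *rium*, *zel*).
The final consonant of *godiv* is /v/, which is voiced, so the suffix is -wo, giving *godivwo*.
Since the final consonant of *anidip* is /p/ (voiceless), it takes -ak, giving *anidipak*.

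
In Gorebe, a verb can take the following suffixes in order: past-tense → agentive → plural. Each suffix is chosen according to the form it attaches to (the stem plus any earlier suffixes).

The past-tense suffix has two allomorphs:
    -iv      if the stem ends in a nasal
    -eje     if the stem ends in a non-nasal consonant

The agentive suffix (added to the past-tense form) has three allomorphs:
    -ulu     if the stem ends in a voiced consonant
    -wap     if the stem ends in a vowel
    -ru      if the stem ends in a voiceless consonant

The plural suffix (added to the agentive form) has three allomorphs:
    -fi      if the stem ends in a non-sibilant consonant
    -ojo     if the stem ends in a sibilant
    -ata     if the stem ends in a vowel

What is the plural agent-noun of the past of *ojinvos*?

ojinvosejewapfi

*ojinvos* — final consonant /s/ (non-nasal) → -eje → *ojinvoseje*.
The final sound of the past-tense form *ojinvoseje* is /e/, which is a vowel, so the agentive suffix is -wap, giving *ojinvosejewap*.
The agentive form *ojinvosejewap*: final sound = /p/, a non-sibilant consonant → -fi → *ojinvosejewapfi*.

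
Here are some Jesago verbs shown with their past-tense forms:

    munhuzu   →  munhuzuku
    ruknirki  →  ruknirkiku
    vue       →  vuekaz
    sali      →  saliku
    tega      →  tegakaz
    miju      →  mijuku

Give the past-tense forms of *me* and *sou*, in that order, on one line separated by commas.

The alternation tracks the last vowel of the stem — -ku when the last vowel of the stem is a high vowel (*munhuzu*, *ruknirki*, *sali*, *miju*); -kaz when the last vowel of the stem is a non-high vowel (*vue*, *tega*).
Since the last vowel of *me* is /e/ (a non-high vowel), it takes -kaz, giving *mekaz*.
Since the last vowel of *sou* is /u/ (a high vowel), it takes -ku, giving *souku*.

mekaz, souku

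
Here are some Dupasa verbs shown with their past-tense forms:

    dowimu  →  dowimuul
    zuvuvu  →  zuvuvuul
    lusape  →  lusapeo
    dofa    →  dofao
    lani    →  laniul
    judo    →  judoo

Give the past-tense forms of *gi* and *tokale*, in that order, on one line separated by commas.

Looking at the last vowel of each stem: -ul when the last vowel of the stem is a high vowel (*dowimu*, *zuvuvu*, *lani*); -o when the last vowel of the stem is a non-high vowel (*lusape*, *dofa*, *judo*).
*gi* — last vowel /i/ (a high vowel) → -ul → *giul*.
*tokale* — last vowel /e/ (a non-high vowel) → -o → *tokaleo*.

giul, tokaleo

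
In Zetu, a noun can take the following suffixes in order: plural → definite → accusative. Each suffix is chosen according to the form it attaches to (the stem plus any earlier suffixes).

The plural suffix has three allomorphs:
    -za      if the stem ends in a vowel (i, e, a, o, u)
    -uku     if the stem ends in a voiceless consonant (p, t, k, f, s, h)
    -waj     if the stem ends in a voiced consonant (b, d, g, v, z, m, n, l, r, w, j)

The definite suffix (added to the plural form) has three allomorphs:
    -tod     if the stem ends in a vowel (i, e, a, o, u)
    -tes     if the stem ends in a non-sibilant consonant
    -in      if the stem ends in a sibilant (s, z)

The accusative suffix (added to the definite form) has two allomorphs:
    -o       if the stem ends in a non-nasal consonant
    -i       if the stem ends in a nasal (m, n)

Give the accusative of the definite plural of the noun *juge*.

jugezatodo

Since the final sound of *juge* is /e/ (a vowel), it takes -za, giving *jugeza*.
The final sound of the plural form *jugeza* is /a/, which is a vowel, so the definite suffix is -tod, giving *jugezatod*.
The definite form *jugezatod* — final consonant /d/ (non-nasal) → -o → *jugezatodo*.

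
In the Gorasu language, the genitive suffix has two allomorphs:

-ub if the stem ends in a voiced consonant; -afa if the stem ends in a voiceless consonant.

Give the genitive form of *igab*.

igabub

Since the final consonant of *igab* is /b/ (voiced), it takes -ub, giving *igabub*.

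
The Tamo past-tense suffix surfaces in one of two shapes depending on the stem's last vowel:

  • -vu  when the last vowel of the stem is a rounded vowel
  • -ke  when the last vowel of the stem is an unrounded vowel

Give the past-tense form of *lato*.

*lato*: last vowel = /o/, a rounded vowel → -vu → *latovu*.

latovu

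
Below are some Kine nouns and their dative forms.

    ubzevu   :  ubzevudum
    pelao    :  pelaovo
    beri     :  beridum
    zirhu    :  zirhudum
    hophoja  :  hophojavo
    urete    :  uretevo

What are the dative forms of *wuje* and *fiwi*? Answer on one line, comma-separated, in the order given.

The suffix is conditioned by the last vowel: -dum when the last vowel of the stem is a high vowel (*ubzevu*, *beri*, *zirhu*); -vo when the last vowel of the stem is a non-high vowel (*pelao*, *hophoja*, *urete*).
*wuje*: last vowel = /e/, a non-high vowel → -vo → *wujevo*.
The last vowel of *fiwi* is /i/, which is a high vowel, so the suffix is -dum, giving *fiwidum*.

wujevo, fiwidum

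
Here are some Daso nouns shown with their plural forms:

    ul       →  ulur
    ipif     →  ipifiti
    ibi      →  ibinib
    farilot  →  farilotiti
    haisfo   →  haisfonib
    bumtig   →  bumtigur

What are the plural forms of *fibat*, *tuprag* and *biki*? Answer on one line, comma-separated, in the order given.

fibatiti, tupragur, bikinib

The alternation tracks the final sound of the stem — -iti when the stem ends in a voiceless consonant (*ipif*, *farilot*); -ur when the stem ends in a voiced consonant (*ul*, *bumtig*); -nib when the stem ends in a vowel (*ibi*, *haisfo*).
The final sound of *fibat* is /t/, which is a voiceless consonant, so the suffix is -iti, giving *fibatiti*.
Since the final sound of *tuprag* is /g/ (a voiced consonant), it takes -ur, giving *tupragur*.
*biki* — final sound /i/ (a vowel) → -nib → *bikinib*.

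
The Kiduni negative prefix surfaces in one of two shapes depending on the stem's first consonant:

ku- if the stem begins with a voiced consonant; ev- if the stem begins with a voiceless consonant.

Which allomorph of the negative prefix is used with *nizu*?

*nizu*: first consonant = /n/, voiced → ku-.

ku-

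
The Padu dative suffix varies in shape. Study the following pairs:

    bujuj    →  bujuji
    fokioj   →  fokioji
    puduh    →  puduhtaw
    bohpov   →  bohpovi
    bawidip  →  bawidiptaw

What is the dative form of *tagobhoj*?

The suffix is conditioned by the final consonant: -taw when the stem ends in a voiceless consonant (*puduh*, *bawidip*); -i when the stem ends in a voiced consonant (*bujuj*, *fokioj*, *bohpov*).
Since the final consonant of *tagobhoj* is /j/ (voiced), it takes -i, giving *tagobhoji*.

tagobhoji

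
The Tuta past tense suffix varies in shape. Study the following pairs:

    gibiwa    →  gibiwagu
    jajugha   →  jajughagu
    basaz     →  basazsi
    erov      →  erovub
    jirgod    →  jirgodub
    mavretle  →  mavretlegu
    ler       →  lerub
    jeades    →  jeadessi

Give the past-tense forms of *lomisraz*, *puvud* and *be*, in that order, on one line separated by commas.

lomisrazsi, puvudub, begu

The suffix is conditioned by the final sound: -si when the stem ends in a sibilant (*basaz*, *jeades*); -ub when the stem ends in a non-sibilant consonant (*erov*, *jirgod*, *ler*); -gu when the stem ends in a vowel (*gibiwa*, *jajugha*, *mavretle*).
The final sound of *lomisraz* is /z/, which is a sibilant, so the suffix is -si, giving *lomisrazsi*.
Since the final sound of *puvud* is /d/ (a non-sibilant consonant), it takes -ub, giving *puvudub*.
Since the final sound of *be* is /e/ (a vowel), it takes -gu, giving *begu*.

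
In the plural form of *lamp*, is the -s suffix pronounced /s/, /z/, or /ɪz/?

The stem *lamp* ends in a voiceless non-sibilant consonant.
The plural suffix surfaces as /ɪz/ after sibilants, /s/ after other voiceless consonants, and /z/ after other voiced sounds.
So the plural -s on *lamp* is pronounced /s/.

/s/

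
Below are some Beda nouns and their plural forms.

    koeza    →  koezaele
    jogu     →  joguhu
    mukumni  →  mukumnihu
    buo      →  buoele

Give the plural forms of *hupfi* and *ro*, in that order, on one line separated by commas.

hupfihu, roele

The pattern is height harmony: -hu when the last vowel of the stem is a high vowel (*jogu*, *mukumni*); -ele when the last vowel of the stem is a non-high vowel (*koeza*, *buo*).
*hupfi*: last vowel = /i/, a high vowel → -hu → *hupfihu*.
Since the last vowel of *ro* is /o/ (a non-high vowel), it takes -ele, giving *roele*.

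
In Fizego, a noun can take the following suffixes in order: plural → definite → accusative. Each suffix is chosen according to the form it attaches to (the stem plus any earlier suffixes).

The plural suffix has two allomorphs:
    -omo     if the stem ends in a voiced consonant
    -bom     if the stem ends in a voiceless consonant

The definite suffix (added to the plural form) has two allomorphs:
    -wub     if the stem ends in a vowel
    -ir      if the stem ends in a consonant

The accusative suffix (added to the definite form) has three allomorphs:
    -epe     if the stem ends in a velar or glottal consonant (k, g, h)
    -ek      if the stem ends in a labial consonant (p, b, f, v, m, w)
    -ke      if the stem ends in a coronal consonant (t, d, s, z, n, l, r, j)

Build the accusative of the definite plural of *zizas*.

The final consonant of *zizas* is /s/, which is voiceless, so the plural suffix is -bom, giving *zizasbom*.
The plural form *zizasbom*: final sound = /m/, a consonant → -ir → *zizasbomir*.
The definite form *zizasbomir*: final consonant = /r/, coronal → -ke → *zizasbomirke*.

zizasbomirke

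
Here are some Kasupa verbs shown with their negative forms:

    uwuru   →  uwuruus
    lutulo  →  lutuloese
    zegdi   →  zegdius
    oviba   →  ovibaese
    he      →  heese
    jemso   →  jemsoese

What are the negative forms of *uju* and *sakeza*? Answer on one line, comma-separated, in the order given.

The alternation tracks the last vowel of the stem — -us when the last vowel of the stem is a high vowel (*uwuru*, *zegdi*); -ese when the last vowel of the stem is a non-high vowel (*lutulo*, *oviba*, *he*, *jemso*).
The last vowel of *uju* is /u/, which is a high vowel, so the suffix is -us, giving *ujuus*.
*sakeza* — last vowel /a/ (a non-high vowel) → -ese → *sakezaese*.

ujuus, sakezaese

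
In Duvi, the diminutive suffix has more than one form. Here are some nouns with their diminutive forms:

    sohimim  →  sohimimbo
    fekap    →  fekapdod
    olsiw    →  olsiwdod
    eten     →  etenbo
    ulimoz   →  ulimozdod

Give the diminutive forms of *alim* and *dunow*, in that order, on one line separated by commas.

Looking at the final consonant of each stem: -bo when the stem ends in a nasal (*sohimim*, *eten*); -dod when the stem ends in a non-nasal consonant (*fekap*, *olsiw*, *ulimoz*).
The final consonant of *alim* is /m/, which is a nasal, so the suffix is -bo, giving *alimbo*.
*dunow* — final consonant /w/ (non-nasal) → -dod → *dunowdod*.

alimbo, dunowdod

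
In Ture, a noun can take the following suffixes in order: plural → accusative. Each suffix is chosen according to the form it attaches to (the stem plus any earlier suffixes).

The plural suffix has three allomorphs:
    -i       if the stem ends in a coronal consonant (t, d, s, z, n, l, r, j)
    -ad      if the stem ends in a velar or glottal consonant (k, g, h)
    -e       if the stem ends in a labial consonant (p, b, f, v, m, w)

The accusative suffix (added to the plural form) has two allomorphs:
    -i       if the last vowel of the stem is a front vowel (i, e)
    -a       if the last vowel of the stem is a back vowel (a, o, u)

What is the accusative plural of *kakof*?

*kakof*: final consonant = /f/, labial → -e → *kakofe*.
The plural form *kakofe* — last vowel /e/ (a front vowel) → -i → *kakofei*.

kakofei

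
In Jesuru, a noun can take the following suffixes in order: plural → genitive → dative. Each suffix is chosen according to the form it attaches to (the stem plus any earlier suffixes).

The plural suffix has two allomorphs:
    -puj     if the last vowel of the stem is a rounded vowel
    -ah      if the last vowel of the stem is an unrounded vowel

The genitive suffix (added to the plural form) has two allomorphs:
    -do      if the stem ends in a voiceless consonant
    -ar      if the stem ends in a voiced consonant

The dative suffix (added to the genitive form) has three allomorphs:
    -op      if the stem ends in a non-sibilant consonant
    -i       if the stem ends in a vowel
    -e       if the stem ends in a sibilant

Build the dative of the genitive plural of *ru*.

rupujarop

The last vowel of *ru* is /u/, which is a rounded vowel, so the plural suffix is -puj, giving *rupuj*.
The plural form *rupuj* — final consonant /j/ (voiced) → -ar → *rupujar*.
The final sound of the genitive form *rupujar* is /r/, which is a non-sibilant consonant, so the dative suffix is -op, giving *rupujarop*.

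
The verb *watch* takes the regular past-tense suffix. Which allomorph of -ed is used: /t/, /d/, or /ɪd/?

/t/

The stem *watch* ends in a voiceless consonant other than /t/.
The -ed suffix is realized as /ɪd/ after /t, d/; as /t/ after other voiceless consonants; and as /d/ after other voiced sounds.
So -ed on *watch* is pronounced /t/.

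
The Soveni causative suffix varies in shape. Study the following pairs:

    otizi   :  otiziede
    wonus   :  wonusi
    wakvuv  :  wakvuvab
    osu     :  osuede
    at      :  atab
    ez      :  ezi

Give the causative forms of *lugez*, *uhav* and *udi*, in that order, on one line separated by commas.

lugezi, uhavab, udiede

The pattern is sibilance of the final sound: -i when the stem ends in a sibilant (*wonus*, *ez*); -ab when the stem ends in a non-sibilant consonant (*wakvuv*, *at*); -ede when the stem ends in a vowel (*otizi*, *osu*).
*lugez* — final sound /z/ (a sibilant) → -i → *lugezi*.
Since the final sound of *uhav* is /v/ (a non-sibilant consonant), it takes -ab, giving *uhavab*.
Since the final sound of *udi* is /i/ (a vowel), it takes -ede, giving *udiede*.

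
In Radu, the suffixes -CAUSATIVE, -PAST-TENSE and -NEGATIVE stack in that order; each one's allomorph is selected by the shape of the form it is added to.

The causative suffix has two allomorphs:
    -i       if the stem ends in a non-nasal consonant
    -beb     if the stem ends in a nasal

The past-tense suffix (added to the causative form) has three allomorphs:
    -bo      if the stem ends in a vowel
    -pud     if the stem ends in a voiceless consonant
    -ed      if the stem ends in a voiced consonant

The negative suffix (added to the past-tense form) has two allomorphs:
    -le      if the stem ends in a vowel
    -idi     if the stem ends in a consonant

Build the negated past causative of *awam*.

awambebedidi

*awam*: final consonant = /m/, a nasal → -beb → *awambeb*.
Since the final sound of the causative form *awambeb* is /b/ (a voiced consonant), it takes -ed, giving *awambebed*.
The past-tense form *awambebed*: final sound = /d/, a consonant → -idi → *awambebedidi*.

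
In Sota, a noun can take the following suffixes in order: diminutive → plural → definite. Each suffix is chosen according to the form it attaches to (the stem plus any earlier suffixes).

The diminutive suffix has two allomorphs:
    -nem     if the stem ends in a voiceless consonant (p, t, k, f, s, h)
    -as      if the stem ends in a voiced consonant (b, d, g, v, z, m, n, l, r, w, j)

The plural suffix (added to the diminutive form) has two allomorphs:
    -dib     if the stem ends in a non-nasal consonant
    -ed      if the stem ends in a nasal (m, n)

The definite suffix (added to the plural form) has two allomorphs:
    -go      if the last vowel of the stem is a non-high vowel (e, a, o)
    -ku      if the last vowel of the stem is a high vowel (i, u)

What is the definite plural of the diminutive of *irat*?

The final consonant of *irat* is /t/, which is voiceless, so the diminutive suffix is -nem, giving *iratnem*.
The final consonant of the diminutive form *iratnem* is /m/, which is a nasal, so the plural suffix is -ed, giving *iratnemed*.
The plural form *iratnemed*: last vowel = /e/, a non-high vowel → -go → *iratnemedgo*.

iratnemedgo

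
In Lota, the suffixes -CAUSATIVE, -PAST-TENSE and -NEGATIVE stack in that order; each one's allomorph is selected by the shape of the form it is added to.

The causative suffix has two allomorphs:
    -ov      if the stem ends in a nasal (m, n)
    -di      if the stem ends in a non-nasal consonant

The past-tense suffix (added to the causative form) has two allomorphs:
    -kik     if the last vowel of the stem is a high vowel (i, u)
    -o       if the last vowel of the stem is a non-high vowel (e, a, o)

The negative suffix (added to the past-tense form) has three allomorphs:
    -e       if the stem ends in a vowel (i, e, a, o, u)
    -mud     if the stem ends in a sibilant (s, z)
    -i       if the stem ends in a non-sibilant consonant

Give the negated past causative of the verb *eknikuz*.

*eknikuz*: final consonant = /z/, non-nasal → -di → *eknikuzdi*.
Since the last vowel of the causative form *eknikuzdi* is /i/ (a high vowel), it takes -kik, giving *eknikuzdikik*.
The past-tense form *eknikuzdikik*: final sound = /k/, a non-sibilant consonant → -i → *eknikuzdikiki*.

eknikuzdikiki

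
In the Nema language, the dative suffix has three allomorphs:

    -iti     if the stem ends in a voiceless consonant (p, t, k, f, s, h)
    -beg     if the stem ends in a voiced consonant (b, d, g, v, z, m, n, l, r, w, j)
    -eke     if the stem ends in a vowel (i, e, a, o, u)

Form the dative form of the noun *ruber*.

*ruber* — final sound /r/ (a voiced consonant) → -beg → *ruberbeg*.

ruberbeg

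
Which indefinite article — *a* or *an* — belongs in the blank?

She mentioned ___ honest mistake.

The indefinite article is chosen by the initial *sound* of the following word, not its spelling.
*honest* begins with the sound /ɒ/ (silent h) — a vowel sound.
So the article is *an*: She mentioned an honest mistake.

an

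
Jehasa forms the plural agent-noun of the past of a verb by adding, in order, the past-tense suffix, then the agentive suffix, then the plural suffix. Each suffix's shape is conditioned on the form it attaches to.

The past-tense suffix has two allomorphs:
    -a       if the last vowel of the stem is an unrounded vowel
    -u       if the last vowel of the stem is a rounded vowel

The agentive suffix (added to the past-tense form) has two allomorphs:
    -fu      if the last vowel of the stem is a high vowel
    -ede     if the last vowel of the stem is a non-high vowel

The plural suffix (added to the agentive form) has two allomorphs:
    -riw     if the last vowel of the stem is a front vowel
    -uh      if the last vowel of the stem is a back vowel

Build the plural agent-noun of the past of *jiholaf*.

jiholafaederiw

The last vowel of *jiholaf* is /a/, which is an unrounded vowel, so the past-tense suffix is -a, giving *jiholafa*.
Since the last vowel of the past-tense form *jiholafa* is /a/ (a non-high vowel), it takes -ede, giving *jiholafaede*.
The agentive form *jiholafaede* — last vowel /e/ (a front vowel) → -riw → *jiholafaederiw*.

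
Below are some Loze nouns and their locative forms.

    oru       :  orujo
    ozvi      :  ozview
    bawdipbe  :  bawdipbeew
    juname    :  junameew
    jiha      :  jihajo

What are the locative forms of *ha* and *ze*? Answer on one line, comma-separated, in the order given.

hajo, zeew

The pattern is front/back vowel harmony: -ew when the last vowel of the stem is a front vowel (*ozvi*, *bawdipbe*, *juname*); -jo when the last vowel of the stem is a back vowel (*oru*, *jiha*).
*ha*: last vowel = /a/, a back vowel → -jo → *hajo*.
Since the last vowel of *ze* is /e/ (a front vowel), it takes -ew, giving *zeew*.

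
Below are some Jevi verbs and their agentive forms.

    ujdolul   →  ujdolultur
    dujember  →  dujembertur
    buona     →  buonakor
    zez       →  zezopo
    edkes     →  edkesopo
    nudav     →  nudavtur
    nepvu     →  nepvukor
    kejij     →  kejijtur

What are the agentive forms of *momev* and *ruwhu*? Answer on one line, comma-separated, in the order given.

The suffix is conditioned by the final sound: -opo when the stem ends in a sibilant (*zez*, *edkes*); -tur when the stem ends in a non-sibilant consonant (*ujdolul*, *dujember*, *nudav*, *kejij*); -kor when the stem ends in a vowel (*buona*, *nepvu*).
*momev* — final sound /v/ (a non-sibilant consonant) → -tur → *momevtur*.
Since the final sound of *ruwhu* is /u/ (a vowel), it takes -kor, giving *ruwhukor*.

momevtur, ruwhukor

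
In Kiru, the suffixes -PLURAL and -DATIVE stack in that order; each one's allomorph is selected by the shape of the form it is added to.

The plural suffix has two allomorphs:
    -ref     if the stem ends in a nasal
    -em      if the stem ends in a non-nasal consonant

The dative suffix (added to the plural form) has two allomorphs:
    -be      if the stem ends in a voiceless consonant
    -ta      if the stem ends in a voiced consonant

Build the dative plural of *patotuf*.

*patotuf*: final consonant = /f/, non-nasal → -em → *patotufem*.
The plural form *patotufem*: final consonant = /m/, voiced → -ta → *patotufemta*.

patotufemta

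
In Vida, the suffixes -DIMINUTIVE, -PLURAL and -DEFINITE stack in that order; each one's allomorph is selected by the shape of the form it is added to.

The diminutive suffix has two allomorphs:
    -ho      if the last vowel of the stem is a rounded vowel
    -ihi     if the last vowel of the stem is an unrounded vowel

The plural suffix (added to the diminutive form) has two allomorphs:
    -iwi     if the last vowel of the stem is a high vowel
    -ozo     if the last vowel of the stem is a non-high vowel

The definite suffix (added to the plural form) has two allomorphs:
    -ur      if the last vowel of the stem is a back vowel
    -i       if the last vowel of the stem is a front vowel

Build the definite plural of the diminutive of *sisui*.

The last vowel of *sisui* is /i/, which is an unrounded vowel, so the diminutive suffix is -ihi, giving *sisuiihi*.
The diminutive form *sisuiihi* — last vowel /i/ (a high vowel) → -iwi → *sisuiihiiwi*.
Since the last vowel of the plural form *sisuiihiiwi* is /i/ (a front vowel), it takes -i, giving *sisuiihiiwii*.

sisuiihiiwii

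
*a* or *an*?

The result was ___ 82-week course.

The indefinite article is chosen by the initial *sound* of the following word, not its spelling.
The number *82* is spoken "eighty-…", beginning with /ˈeɪti/ — a vowel sound.
So the article is *an*: The result was an 82-week course.

an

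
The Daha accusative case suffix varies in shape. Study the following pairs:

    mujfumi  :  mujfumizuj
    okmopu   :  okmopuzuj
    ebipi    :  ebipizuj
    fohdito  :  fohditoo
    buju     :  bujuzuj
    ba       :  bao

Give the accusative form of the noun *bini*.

The suffix is conditioned by the last vowel: -zuj when the last vowel of the stem is a high vowel (*mujfumi*, *okmopu*, *ebipi*, *buju*); -o when the last vowel of the stem is a non-high vowel (*fohdito*, *ba*).
Since the last vowel of *bini* is /i/ (a high vowel), it takes -zuj, giving *binizuj*.

binizuj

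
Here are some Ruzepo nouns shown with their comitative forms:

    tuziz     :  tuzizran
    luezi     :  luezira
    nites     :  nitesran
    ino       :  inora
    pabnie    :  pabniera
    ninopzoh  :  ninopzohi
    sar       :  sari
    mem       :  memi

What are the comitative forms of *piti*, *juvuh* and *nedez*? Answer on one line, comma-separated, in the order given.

pitira, juvuhi, nedezran

The alternation tracks the final sound of the stem — -ran when the stem ends in a sibilant (*tuziz*, *nites*); -i when the stem ends in a non-sibilant consonant (*ninopzoh*, *sar*, *mem*); -ra when the stem ends in a vowel (*luezi*, *ino*, *pabnie*).
*piti*: final sound = /i/, a vowel → -ra → *pitira*.
*juvuh*: final sound = /h/, a non-sibilant consonant → -i → *juvuhi*.
Since the final sound of *nedez* is /z/ (a sibilant), it takes -ran, giving *nedezran*.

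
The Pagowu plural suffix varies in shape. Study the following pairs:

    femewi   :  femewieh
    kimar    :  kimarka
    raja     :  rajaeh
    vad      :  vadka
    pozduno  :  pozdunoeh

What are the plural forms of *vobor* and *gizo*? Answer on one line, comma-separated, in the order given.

voborka, gizoeh

The suffix is conditioned by the final sound: -ka when the stem ends in a consonant (*kimar*, *vad*); -eh when the stem ends in a vowel (*femewi*, *raja*, *pozduno*).
Since the final sound of *vobor* is /r/ (a consonant), it takes -ka, giving *voborka*.
*gizo* — final sound /o/ (a vowel) → -eh → *gizoeh*.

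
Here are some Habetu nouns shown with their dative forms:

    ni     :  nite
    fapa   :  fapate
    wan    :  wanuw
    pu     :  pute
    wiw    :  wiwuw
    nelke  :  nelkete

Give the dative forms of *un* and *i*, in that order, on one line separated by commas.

unuw, ite

The pattern is consonant vs. vowel: -uw when the stem ends in a consonant (*wan*, *wiw*); -te when the stem ends in a vowel (*ni*, *fapa*, *pu*, *nelke*).
*un* — final sound /n/ (a consonant) → -uw → *unuw*.
The final sound of *i* is /i/, which is a vowel, so the suffix is -te, giving *ite*.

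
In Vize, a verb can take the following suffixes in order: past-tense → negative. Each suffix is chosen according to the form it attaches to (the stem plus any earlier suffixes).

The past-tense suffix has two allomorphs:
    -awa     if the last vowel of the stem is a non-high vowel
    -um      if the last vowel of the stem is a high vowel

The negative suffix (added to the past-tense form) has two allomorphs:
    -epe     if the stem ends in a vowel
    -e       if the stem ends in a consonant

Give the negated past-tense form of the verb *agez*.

agezawaepe

*agez* — last vowel /e/ (a non-high vowel) → -awa → *agezawa*.
The past-tense form *agezawa*: final sound = /a/, a vowel → -epe → *agezawaepe*.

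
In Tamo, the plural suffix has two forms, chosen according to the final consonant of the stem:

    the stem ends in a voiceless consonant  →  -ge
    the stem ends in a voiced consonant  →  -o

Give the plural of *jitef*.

The final consonant of *jitef* is /f/, which is voiceless, so the suffix is -ge, giving *jitefge*.

jitefge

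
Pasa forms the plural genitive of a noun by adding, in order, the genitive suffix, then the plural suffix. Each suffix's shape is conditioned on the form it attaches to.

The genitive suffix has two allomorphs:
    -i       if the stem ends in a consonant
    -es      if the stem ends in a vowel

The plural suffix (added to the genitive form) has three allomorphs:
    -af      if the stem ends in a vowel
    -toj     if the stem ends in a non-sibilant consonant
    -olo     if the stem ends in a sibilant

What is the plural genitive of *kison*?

kisoniaf

Since the final sound of *kison* is /n/ (a consonant), it takes -i, giving *kisoni*.
The genitive form *kisoni*: final sound = /i/, a vowel → -af → *kisoniaf*.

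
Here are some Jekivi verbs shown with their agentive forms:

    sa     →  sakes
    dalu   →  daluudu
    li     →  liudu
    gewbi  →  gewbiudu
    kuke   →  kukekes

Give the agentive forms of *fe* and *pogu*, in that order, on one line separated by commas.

fekes, poguudu

The pattern is height harmony: -udu when the last vowel of the stem is a high vowel (*dalu*, *li*, *gewbi*); -kes when the last vowel of the stem is a non-high vowel (*sa*, *kuke*).
Since the last vowel of *fe* is /e/ (a non-high vowel), it takes -kes, giving *fekes*.
*pogu*: last vowel = /u/, a high vowel → -udu → *poguudu*.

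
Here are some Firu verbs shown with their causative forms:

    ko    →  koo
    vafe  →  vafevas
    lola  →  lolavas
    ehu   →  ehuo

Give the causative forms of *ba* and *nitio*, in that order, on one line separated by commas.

Looking at the last vowel of each stem: -o when the last vowel of the stem is a rounded vowel (*ko*, *ehu*); -vas when the last vowel of the stem is an unrounded vowel (*vafe*, *lola*).
*ba*: last vowel = /a/, an unrounded vowel → -vas → *bavas*.
The last vowel of *nitio* is /o/, which is a rounded vowel, so the suffix is -o, giving *nitioo*.

bavas, nitioo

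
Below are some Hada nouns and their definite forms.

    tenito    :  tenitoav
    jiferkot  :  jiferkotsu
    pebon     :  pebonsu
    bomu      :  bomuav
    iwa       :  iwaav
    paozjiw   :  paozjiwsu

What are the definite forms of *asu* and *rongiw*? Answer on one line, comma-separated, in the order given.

asuav, rongiwsu

Looking at the final sound of each stem: -su when the stem ends in a consonant (*jiferkot*, *pebon*, *paozjiw*); -av when the stem ends in a vowel (*tenito*, *bomu*, *iwa*).
The final sound of *asu* is /u/, which is a vowel, so the suffix is -av, giving *asuav*.
The final sound of *rongiw* is /w/, which is a consonant, so the suffix is -su, giving *rongiwsu*.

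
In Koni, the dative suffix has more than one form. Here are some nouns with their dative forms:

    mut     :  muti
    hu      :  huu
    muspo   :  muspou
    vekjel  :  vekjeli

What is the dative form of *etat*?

The suffix is conditioned by the final sound: -i when the stem ends in a consonant (*mut*, *vekjel*); -u when the stem ends in a vowel (*hu*, *muspo*).
Since the final sound of *etat* is /t/ (a consonant), it takes -i, giving *etati*.

etati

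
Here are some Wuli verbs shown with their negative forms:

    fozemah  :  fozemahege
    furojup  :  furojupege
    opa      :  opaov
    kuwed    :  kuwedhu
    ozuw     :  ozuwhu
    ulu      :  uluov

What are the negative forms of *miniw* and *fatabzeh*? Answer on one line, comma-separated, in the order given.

miniwhu, fatabzehege

The alternation tracks the final sound of the stem — -ege when the stem ends in a voiceless consonant (*fozemah*, *furojup*); -hu when the stem ends in a voiced consonant (*kuwed*, *ozuw*); -ov when the stem ends in a vowel (*opa*, *ulu*).
*miniw* — final sound /w/ (a voiced consonant) → -hu → *miniwhu*.
Since the final sound of *fatabzeh* is /h/ (a voiceless consonant), it takes -ege, giving *fatabzehege*.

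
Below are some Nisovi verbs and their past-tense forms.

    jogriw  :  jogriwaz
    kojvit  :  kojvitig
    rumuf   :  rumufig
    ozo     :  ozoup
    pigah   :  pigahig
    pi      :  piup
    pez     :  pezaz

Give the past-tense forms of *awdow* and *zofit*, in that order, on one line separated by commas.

The suffix is conditioned by the final sound: -ig when the stem ends in a voiceless consonant (*kojvit*, *rumuf*, *pigah*); -az when the stem ends in a voiced consonant (*jogriw*, *pez*); -up when the stem ends in a vowel (*ozo*, *pi*).
The final sound of *awdow* is /w/, which is a voiced consonant, so the suffix is -az, giving *awdowaz*.
Since the final sound of *zofit* is /t/ (a voiceless consonant), it takes -ig, giving *zofitig*.

awdowaz, zofitig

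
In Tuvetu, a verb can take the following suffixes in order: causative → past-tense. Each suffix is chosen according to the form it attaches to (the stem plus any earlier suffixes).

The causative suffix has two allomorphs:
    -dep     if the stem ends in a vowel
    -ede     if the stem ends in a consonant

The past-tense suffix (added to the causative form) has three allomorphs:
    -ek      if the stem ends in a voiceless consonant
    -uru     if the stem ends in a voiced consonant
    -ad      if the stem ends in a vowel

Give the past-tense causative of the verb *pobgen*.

pobgenedead

Since the final sound of *pobgen* is /n/ (a consonant), it takes -ede, giving *pobgenede*.
The causative form *pobgenede* — final sound /e/ (a vowel) → -ad → *pobgenedead*.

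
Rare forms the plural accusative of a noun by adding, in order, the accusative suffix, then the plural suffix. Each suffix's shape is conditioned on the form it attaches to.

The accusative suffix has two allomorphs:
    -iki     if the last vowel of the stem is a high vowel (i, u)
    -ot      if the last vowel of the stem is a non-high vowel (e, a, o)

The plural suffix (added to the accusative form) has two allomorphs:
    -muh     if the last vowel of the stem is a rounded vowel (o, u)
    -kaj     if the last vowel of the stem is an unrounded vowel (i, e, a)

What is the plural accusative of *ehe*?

Since the last vowel of *ehe* is /e/ (a non-high vowel), it takes -ot, giving *eheot*.
The accusative form *eheot*: last vowel = /o/, a rounded vowel → -muh → *eheotmuh*.

eheotmuh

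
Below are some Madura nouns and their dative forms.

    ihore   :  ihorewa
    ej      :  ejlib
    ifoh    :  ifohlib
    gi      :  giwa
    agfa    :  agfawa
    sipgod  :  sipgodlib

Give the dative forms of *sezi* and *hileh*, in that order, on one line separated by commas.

seziwa, hilehlib

The pattern is consonant vs. vowel: -lib when the stem ends in a consonant (*ej*, *ifoh*, *sipgod*); -wa when the stem ends in a vowel (*ihore*, *gi*, *agfa*).
*sezi* — final sound /i/ (a vowel) → -wa → *seziwa*.
*hileh*: final sound = /h/, a consonant → -lib → *hilehlib*.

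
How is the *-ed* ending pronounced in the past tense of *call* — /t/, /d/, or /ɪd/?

The stem *call* ends in a voiced sound other than /d/.
The -ed suffix is realized as /ɪd/ after /t, d/; as /t/ after other voiceless consonants; and as /d/ after other voiced sounds.
So -ed on *call* is pronounced /d/.

/d/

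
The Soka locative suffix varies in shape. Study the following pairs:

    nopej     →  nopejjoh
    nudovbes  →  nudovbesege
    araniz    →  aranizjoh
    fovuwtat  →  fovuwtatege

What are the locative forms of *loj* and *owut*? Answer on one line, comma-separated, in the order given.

The alternation tracks the final consonant of the stem — -ege when the stem ends in a voiceless consonant (*nudovbes*, *fovuwtat*); -joh when the stem ends in a voiced consonant (*nopej*, *araniz*).
*loj* — final consonant /j/ (voiced) → -joh → *lojjoh*.
Since the final consonant of *owut* is /t/ (voiceless), it takes -ege, giving *owutege*.

lojjoh, owutege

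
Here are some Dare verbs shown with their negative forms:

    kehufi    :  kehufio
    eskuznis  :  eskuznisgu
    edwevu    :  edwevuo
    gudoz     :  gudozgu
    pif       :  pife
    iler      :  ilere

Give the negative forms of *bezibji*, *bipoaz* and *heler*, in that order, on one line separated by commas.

bezibjio, bipoazgu, helere

The suffix is conditioned by the final sound: -gu when the stem ends in a sibilant (*eskuznis*, *gudoz*); -e when the stem ends in a non-sibilant consonant (*pif*, *iler*); -o when the stem ends in a vowel (*kehufi*, *edwevu*).
The final sound of *bezibji* is /i/, which is a vowel, so the suffix is -o, giving *bezibjio*.
*bipoaz* — final sound /z/ (a sibilant) → -gu → *bipoazgu*.
The final sound of *heler* is /r/, which is a non-sibilant consonant, so the suffix is -e, giving *helere*.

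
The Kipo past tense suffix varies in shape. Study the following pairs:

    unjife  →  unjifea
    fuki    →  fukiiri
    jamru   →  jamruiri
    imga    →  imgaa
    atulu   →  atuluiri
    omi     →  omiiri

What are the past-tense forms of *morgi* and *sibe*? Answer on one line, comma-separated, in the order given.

The alternation tracks the last vowel of the stem — -iri when the last vowel of the stem is a high vowel (*fuki*, *jamru*, *atulu*, *omi*); -a when the last vowel of the stem is a non-high vowel (*unjife*, *imga*).
*morgi* — last vowel /i/ (a high vowel) → -iri → *morgiiri*.
*sibe*: last vowel = /e/, a non-high vowel → -a → *sibea*.

morgiiri, sibea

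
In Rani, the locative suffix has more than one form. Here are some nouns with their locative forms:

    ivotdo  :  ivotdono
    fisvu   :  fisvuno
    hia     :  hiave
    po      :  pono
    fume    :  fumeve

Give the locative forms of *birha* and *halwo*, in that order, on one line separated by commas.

birhave, halwono

Looking at the last vowel of each stem: -no when the last vowel of the stem is a rounded vowel (*ivotdo*, *fisvu*, *po*); -ve when the last vowel of the stem is an unrounded vowel (*hia*, *fume*).
*birha* — last vowel /a/ (an unrounded vowel) → -ve → *birhave*.
The last vowel of *halwo* is /o/, which is a rounded vowel, so the suffix is -no, giving *halwono*.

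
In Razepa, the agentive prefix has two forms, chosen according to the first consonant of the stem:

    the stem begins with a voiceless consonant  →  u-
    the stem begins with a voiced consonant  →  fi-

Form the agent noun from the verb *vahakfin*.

The first consonant of *vahakfin* is /v/, which is voiced, so the prefix is fi-, giving *fivahakfin*.

fivahakfin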